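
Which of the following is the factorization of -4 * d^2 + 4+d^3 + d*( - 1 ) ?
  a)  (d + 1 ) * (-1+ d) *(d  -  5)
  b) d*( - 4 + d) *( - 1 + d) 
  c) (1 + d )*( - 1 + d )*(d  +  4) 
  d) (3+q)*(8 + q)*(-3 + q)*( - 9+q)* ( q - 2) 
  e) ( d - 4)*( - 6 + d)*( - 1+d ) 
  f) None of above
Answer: f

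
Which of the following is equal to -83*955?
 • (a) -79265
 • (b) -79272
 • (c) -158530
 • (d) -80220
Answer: a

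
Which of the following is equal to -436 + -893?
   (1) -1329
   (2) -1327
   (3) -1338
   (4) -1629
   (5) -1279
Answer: 1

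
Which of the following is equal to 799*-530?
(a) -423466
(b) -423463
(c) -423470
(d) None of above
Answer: c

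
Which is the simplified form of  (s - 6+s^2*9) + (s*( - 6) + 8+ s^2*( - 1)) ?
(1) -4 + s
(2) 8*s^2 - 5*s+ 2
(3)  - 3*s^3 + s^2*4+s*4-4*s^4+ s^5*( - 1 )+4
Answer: 2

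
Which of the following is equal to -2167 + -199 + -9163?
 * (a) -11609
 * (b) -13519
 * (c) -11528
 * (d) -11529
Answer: d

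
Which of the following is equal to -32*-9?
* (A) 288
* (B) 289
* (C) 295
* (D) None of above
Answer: A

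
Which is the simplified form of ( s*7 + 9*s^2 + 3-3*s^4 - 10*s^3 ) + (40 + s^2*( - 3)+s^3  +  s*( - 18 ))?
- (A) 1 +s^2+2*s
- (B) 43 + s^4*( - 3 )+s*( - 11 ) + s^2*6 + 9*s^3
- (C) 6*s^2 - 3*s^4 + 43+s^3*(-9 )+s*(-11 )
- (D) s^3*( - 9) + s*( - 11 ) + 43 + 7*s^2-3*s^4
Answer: C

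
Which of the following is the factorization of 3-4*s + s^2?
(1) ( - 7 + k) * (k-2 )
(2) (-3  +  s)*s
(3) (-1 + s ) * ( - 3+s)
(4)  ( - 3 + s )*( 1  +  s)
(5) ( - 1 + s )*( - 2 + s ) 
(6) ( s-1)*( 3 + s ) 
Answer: 3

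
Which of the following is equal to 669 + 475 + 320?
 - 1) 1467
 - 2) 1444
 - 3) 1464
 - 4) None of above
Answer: 3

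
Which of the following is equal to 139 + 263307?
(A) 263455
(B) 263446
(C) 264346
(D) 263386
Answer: B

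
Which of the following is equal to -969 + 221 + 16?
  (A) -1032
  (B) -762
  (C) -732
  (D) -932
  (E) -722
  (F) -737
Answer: C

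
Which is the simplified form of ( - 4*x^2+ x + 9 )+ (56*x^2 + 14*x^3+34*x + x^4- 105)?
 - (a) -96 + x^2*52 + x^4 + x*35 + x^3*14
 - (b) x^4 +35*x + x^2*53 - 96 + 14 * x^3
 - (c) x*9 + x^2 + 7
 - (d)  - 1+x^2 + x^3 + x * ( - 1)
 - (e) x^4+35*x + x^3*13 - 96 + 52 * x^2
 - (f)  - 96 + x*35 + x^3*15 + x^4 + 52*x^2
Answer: a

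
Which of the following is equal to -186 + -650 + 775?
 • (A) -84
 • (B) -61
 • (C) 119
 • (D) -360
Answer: B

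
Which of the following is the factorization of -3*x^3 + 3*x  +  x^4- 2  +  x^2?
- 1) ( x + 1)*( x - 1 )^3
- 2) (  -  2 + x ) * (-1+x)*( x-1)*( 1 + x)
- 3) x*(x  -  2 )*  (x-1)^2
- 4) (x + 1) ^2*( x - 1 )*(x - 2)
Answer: 2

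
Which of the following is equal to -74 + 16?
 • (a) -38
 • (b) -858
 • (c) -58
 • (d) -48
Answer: c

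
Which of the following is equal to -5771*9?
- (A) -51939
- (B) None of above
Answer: A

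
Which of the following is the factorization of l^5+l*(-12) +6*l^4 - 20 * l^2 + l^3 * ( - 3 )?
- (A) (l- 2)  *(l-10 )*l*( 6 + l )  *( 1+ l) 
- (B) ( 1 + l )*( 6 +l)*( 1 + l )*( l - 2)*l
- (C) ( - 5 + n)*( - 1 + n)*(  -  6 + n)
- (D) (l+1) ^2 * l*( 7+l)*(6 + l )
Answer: B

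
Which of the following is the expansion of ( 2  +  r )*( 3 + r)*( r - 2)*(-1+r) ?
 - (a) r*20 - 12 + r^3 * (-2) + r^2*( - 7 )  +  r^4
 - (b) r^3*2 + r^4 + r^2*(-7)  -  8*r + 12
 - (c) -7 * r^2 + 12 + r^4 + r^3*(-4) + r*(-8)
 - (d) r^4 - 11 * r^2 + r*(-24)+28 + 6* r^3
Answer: b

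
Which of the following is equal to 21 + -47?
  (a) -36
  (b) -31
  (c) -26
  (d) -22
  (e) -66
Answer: c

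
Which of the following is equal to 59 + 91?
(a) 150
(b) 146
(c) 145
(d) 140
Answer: a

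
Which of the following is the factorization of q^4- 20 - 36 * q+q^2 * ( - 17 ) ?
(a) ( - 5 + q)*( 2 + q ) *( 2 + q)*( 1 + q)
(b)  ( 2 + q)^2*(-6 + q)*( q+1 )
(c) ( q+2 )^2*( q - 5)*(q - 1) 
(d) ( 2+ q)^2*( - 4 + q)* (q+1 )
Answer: a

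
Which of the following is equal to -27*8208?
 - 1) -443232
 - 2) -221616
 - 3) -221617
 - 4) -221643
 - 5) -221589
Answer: 2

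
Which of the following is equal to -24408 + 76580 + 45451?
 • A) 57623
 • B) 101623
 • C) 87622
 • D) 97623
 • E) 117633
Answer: D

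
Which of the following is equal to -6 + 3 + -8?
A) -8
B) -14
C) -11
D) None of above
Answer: C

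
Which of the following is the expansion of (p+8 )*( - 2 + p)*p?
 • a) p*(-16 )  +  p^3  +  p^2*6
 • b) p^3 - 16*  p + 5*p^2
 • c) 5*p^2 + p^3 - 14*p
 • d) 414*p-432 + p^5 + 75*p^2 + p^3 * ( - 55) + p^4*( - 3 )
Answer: a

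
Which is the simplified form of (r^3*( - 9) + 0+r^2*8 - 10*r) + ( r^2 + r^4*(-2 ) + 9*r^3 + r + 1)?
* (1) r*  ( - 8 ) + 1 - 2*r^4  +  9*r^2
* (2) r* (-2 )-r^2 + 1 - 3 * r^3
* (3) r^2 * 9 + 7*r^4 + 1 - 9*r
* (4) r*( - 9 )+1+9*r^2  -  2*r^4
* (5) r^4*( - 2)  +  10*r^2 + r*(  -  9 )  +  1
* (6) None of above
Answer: 4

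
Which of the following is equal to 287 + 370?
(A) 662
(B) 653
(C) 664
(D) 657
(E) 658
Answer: D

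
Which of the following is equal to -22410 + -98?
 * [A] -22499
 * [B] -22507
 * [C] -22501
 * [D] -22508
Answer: D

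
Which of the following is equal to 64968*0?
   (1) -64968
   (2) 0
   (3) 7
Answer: 2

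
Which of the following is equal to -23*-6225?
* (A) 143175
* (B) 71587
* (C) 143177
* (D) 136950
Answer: A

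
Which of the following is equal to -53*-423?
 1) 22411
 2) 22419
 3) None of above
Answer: 2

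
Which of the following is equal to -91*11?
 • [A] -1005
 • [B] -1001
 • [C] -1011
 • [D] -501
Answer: B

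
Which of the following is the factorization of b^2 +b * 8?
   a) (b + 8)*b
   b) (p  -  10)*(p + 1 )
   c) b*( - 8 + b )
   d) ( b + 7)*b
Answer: a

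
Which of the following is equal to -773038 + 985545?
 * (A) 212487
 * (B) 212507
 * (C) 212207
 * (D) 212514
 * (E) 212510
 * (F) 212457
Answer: B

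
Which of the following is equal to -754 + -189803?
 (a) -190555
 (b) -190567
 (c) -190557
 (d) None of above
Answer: c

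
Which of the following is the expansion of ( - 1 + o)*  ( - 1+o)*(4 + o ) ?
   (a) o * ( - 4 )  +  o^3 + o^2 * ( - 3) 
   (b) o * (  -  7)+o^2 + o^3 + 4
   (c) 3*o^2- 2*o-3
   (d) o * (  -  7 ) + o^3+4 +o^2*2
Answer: d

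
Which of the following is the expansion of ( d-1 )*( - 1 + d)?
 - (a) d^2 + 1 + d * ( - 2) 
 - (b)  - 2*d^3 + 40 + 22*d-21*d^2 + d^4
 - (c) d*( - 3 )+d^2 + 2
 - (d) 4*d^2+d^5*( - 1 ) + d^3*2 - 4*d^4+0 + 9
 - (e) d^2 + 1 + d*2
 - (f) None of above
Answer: a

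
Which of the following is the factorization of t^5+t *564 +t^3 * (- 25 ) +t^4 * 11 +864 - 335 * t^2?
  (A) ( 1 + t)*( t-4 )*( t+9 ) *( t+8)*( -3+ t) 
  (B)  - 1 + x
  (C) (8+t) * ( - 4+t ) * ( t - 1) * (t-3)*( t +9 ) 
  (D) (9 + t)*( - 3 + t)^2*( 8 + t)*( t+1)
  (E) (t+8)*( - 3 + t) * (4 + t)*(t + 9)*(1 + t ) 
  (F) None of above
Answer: A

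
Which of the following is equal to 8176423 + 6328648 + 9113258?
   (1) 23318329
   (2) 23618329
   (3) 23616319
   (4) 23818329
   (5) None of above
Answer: 2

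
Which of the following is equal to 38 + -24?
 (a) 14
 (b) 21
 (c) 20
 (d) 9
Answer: a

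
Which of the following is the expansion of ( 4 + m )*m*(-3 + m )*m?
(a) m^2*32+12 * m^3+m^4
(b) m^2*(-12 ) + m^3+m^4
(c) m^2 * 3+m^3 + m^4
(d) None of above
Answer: b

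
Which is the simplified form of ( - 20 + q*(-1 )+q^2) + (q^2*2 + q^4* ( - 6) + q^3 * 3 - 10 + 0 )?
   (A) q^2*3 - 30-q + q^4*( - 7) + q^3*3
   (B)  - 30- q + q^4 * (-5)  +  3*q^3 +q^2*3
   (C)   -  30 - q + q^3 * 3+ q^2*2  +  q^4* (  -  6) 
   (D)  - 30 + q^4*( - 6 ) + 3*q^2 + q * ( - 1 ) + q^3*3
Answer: D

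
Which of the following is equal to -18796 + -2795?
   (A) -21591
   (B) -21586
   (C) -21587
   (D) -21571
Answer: A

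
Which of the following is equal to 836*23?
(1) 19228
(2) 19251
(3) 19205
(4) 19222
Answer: 1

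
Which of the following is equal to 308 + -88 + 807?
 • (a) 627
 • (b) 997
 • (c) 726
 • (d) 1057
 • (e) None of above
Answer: e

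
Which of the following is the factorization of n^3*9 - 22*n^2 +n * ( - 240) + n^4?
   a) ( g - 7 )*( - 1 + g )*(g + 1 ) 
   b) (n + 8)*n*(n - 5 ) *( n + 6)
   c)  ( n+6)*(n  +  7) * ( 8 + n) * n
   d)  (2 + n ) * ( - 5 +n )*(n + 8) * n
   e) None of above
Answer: b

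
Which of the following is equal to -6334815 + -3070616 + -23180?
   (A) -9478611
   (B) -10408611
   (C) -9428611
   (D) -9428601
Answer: C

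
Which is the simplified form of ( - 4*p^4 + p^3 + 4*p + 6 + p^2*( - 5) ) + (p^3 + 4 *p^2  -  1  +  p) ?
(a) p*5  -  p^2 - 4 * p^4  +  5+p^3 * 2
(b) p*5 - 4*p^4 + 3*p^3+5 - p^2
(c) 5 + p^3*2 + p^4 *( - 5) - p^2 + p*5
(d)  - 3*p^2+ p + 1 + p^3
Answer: a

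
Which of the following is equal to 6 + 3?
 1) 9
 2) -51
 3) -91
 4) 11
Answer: 1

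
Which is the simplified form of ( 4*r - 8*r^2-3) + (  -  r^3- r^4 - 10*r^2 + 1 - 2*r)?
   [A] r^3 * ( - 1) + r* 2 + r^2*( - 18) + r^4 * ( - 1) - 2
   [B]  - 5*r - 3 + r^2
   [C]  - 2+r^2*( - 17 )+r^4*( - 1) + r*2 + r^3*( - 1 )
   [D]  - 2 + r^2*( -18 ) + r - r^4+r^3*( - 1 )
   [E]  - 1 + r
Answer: A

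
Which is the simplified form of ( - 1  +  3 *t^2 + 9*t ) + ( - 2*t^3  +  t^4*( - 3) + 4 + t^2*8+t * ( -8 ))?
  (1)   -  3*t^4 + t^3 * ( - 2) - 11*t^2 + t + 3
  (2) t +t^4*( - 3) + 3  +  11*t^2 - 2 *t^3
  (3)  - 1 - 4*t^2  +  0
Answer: 2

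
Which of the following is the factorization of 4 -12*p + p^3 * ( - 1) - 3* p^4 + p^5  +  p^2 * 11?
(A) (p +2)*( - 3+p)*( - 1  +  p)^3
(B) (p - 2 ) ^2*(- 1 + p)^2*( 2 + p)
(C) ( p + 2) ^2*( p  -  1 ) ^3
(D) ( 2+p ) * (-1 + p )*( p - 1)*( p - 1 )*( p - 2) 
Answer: D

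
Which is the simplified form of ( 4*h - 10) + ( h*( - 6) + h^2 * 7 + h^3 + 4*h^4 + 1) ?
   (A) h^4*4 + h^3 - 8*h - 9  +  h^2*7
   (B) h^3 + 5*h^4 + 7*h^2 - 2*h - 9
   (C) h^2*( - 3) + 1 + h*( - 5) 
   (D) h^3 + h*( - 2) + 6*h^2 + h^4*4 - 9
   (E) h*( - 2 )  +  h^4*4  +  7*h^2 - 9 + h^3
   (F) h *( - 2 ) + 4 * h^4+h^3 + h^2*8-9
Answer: E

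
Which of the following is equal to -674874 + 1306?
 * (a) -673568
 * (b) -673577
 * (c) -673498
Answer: a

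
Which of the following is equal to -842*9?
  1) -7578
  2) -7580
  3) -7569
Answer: 1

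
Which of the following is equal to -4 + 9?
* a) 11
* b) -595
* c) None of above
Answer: c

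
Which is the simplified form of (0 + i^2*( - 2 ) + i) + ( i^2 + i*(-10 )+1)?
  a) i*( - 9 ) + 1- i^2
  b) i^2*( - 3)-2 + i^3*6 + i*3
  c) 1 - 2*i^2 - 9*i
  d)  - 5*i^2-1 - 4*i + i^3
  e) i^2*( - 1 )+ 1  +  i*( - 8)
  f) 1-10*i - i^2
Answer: a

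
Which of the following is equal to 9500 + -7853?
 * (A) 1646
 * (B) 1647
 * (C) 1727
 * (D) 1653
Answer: B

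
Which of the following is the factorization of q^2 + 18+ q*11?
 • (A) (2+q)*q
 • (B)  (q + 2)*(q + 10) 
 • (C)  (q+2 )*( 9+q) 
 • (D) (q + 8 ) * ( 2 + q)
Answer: C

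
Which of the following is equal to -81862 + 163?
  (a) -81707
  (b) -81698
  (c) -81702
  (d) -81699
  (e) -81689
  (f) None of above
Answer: d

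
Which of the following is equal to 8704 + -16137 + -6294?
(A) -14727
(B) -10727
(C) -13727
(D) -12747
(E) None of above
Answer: C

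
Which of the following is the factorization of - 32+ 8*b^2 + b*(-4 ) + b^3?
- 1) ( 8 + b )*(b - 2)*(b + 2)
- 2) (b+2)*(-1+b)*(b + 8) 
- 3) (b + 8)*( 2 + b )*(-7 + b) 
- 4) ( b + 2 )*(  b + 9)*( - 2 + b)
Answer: 1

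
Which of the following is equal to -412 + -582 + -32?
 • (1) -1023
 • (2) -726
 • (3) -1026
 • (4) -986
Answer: 3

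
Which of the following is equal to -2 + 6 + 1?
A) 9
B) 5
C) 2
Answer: B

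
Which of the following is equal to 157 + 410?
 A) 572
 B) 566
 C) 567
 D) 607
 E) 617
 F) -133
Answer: C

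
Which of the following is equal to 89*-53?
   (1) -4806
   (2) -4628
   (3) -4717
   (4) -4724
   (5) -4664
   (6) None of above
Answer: 3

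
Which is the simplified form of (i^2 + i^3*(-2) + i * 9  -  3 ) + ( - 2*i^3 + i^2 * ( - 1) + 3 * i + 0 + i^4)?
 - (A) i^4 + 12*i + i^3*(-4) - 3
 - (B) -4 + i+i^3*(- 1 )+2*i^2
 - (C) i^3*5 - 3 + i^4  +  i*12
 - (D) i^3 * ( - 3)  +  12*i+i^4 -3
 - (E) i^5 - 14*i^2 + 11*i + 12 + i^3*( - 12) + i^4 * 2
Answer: A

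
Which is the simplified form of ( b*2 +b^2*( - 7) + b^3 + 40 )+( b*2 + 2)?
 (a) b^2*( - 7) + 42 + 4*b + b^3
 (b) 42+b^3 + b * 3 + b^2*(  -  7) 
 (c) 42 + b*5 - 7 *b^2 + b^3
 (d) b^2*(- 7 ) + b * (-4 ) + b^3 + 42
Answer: a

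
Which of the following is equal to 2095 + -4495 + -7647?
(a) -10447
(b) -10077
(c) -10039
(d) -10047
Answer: d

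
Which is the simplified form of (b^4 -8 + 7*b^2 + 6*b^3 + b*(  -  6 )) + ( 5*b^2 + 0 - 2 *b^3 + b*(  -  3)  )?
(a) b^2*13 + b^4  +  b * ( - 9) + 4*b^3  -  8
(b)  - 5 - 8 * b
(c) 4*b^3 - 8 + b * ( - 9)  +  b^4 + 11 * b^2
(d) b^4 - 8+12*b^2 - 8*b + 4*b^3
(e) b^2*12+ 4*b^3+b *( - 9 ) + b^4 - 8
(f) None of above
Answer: e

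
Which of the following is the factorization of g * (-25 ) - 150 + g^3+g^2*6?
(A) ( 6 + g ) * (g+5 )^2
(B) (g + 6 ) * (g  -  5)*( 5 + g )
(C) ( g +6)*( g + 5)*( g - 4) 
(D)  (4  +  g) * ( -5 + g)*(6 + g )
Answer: B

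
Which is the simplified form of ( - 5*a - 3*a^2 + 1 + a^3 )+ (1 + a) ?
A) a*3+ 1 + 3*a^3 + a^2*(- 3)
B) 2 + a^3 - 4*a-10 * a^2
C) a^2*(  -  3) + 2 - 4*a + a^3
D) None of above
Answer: C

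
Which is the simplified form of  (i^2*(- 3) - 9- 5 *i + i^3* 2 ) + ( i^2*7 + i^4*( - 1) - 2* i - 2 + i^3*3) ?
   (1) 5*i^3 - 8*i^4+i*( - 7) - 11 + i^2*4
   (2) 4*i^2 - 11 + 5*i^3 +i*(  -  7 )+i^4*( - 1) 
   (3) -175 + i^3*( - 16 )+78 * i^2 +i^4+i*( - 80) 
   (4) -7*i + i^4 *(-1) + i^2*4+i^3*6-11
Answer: 2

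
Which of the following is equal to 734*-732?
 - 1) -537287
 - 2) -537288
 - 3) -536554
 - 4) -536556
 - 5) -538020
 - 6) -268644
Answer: 2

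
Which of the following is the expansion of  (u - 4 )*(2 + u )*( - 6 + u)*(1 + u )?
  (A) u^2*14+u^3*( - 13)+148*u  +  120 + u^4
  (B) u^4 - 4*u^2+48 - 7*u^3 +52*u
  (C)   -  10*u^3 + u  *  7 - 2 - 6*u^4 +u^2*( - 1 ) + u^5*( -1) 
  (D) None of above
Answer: B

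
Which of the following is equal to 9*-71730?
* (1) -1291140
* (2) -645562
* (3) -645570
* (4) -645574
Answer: 3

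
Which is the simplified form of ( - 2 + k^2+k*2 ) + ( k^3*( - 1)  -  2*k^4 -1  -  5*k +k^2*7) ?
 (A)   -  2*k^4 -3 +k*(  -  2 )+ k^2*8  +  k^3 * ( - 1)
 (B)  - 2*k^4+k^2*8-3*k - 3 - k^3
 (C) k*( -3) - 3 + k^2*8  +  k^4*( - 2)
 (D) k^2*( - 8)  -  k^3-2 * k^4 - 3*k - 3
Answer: B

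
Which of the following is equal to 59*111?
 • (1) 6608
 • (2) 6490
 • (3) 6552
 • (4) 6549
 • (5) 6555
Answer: 4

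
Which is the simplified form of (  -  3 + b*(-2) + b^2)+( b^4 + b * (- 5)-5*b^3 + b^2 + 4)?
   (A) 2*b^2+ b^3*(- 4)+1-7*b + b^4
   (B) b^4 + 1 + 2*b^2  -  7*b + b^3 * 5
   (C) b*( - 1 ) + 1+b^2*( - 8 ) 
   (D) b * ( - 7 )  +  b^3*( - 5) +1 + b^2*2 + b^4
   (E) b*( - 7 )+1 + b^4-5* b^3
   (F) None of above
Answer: D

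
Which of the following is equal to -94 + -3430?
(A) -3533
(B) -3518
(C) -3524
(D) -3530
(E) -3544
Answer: C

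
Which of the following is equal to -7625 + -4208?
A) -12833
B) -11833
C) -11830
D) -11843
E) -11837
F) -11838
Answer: B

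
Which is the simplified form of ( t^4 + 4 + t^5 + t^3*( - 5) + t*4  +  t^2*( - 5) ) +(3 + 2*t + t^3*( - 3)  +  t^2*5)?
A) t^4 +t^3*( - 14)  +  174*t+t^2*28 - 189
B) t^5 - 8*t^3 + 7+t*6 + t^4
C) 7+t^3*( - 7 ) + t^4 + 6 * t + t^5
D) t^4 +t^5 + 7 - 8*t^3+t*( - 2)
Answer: B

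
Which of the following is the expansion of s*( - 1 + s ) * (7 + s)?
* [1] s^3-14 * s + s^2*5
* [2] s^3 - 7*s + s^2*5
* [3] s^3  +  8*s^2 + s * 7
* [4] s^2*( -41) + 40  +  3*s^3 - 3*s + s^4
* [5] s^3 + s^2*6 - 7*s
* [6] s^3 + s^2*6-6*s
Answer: 5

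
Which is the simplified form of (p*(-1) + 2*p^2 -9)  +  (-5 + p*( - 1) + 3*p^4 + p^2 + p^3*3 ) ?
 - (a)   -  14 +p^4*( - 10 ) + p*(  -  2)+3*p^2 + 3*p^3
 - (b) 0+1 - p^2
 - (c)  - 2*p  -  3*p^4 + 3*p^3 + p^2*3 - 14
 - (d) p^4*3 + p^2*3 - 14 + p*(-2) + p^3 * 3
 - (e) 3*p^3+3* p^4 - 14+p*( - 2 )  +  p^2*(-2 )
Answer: d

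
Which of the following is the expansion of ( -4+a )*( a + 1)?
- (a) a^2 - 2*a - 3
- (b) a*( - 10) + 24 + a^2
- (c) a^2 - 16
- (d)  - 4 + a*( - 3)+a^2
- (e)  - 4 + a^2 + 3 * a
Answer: d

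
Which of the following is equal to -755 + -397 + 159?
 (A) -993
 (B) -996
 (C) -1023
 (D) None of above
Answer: A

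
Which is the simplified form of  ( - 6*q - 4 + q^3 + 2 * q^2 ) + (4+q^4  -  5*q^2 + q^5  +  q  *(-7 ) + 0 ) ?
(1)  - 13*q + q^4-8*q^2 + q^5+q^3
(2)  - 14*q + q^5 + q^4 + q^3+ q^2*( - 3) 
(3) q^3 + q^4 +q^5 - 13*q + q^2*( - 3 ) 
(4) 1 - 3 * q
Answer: 3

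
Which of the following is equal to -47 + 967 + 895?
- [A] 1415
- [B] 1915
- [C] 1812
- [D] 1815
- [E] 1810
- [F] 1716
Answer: D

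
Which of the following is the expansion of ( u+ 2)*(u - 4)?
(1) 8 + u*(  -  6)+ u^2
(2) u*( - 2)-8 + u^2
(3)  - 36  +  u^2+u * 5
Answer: 2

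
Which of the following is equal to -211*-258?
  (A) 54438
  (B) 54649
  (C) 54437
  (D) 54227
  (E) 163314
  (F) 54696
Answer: A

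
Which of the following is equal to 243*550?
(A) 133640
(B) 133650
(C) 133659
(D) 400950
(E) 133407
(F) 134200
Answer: B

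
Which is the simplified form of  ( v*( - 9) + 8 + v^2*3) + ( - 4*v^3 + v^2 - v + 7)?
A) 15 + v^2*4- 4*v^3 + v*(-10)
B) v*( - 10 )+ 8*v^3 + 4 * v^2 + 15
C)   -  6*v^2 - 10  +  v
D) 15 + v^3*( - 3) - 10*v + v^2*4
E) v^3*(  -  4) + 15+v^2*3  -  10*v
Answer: A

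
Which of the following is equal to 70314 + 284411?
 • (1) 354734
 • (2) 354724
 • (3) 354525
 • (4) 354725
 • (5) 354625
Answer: 4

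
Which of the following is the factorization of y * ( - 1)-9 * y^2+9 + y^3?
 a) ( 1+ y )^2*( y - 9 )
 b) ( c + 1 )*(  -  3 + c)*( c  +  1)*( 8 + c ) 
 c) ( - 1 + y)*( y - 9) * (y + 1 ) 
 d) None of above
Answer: c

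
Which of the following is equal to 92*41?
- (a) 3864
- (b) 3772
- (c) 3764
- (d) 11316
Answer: b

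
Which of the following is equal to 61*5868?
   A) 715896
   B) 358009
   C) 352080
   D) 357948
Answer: D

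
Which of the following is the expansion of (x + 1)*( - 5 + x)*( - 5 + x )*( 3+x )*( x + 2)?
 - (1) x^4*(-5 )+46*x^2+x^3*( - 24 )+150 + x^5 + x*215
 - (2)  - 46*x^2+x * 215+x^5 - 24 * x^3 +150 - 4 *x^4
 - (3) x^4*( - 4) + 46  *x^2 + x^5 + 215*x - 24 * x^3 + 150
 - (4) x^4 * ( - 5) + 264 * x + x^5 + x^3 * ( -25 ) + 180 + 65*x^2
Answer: 3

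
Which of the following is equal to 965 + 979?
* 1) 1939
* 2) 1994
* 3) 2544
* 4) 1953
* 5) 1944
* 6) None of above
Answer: 5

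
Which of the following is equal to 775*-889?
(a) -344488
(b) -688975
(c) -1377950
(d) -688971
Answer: b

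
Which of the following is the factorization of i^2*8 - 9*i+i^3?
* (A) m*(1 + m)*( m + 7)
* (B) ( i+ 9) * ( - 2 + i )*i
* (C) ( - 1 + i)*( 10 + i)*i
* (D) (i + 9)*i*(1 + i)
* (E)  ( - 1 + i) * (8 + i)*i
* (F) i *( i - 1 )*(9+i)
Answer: F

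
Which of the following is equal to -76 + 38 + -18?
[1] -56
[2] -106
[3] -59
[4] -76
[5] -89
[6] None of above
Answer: 1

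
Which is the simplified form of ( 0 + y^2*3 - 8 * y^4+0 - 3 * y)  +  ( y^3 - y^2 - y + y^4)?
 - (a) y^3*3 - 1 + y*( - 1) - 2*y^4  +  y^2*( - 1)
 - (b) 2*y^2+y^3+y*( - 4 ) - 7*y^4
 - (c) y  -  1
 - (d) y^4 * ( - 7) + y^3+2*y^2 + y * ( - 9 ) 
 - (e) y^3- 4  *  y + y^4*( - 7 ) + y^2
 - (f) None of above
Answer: b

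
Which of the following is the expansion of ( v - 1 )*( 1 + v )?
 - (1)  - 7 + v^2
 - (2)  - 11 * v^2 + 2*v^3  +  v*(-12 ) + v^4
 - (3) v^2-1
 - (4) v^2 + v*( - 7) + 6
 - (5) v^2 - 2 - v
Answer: 3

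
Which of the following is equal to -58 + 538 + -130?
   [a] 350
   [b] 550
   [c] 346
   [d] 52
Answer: a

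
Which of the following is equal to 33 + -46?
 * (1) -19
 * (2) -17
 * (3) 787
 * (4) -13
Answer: 4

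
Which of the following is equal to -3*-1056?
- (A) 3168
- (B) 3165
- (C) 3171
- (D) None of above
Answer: A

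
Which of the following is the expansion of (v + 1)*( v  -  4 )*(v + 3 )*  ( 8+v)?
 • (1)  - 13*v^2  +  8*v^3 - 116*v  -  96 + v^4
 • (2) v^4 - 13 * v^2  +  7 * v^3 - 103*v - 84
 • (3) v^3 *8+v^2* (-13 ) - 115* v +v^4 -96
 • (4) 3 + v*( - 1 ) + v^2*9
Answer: 1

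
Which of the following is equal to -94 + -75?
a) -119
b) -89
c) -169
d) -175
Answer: c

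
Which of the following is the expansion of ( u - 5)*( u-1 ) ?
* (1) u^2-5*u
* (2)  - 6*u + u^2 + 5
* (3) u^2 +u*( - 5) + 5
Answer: 2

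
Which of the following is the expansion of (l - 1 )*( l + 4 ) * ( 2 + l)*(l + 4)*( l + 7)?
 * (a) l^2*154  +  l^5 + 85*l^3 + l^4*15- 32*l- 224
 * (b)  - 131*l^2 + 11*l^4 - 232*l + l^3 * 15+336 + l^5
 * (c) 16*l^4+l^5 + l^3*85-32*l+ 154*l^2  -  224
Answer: c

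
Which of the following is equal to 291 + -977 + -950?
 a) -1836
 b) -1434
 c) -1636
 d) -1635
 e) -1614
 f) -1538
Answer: c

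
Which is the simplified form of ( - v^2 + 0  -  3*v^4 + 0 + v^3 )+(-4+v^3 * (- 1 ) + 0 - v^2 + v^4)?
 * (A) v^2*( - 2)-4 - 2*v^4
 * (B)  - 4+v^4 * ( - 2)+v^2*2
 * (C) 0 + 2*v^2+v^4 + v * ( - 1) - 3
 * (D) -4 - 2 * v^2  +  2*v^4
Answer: A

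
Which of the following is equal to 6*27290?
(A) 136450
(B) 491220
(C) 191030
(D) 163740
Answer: D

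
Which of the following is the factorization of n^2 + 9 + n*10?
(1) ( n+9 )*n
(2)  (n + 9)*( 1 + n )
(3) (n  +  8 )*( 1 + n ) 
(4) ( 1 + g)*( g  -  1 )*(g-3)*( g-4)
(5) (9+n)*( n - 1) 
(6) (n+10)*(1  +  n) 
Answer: 2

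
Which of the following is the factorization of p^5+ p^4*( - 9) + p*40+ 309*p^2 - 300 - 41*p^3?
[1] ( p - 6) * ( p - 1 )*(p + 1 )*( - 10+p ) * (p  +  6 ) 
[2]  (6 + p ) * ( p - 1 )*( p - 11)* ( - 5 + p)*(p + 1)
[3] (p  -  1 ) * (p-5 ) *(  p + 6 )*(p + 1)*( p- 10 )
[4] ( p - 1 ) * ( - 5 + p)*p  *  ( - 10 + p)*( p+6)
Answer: 3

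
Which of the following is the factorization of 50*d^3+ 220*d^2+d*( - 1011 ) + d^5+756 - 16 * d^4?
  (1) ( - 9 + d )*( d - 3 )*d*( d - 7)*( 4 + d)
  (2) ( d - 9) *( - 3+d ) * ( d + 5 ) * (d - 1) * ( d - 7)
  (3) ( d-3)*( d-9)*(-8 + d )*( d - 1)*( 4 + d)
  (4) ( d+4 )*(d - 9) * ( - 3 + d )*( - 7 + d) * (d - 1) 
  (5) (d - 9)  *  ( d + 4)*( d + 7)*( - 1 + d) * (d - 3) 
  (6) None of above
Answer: 4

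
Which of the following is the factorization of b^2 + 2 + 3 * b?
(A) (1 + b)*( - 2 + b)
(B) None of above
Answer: B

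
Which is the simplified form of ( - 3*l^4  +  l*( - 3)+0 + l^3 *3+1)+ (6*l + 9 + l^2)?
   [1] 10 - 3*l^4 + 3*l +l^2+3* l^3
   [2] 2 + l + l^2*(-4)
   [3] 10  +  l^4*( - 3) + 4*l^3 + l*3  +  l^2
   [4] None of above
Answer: 1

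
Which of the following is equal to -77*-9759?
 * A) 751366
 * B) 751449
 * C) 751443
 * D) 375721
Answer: C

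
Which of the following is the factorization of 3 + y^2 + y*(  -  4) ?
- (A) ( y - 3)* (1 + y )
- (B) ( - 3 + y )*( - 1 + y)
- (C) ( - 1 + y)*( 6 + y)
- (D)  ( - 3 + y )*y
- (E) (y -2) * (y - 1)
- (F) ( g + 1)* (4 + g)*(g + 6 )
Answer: B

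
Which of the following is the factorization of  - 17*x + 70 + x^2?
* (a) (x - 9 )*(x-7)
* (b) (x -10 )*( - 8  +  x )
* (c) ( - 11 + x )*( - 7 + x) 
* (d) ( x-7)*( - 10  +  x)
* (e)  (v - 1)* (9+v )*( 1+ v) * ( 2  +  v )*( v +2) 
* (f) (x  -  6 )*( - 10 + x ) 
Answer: d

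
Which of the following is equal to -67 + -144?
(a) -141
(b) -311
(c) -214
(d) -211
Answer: d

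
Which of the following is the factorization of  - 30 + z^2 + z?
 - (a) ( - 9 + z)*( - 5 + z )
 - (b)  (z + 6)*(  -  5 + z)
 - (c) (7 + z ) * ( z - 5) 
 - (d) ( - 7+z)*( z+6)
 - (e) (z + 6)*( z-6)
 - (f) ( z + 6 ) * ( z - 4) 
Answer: b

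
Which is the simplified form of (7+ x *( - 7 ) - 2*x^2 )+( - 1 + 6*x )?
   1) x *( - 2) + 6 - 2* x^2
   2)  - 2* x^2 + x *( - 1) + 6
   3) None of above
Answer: 2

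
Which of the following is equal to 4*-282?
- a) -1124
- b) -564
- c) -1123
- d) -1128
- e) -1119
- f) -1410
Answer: d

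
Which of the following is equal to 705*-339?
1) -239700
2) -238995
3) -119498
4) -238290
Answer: 2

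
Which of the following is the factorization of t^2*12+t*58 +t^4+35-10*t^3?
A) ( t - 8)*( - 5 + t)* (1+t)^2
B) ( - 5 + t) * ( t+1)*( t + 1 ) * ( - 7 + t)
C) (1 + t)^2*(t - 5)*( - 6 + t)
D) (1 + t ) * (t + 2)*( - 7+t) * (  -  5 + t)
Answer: B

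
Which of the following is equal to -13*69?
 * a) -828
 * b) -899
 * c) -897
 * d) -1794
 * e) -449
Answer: c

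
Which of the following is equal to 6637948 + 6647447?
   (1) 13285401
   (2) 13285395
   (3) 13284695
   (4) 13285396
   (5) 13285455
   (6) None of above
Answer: 2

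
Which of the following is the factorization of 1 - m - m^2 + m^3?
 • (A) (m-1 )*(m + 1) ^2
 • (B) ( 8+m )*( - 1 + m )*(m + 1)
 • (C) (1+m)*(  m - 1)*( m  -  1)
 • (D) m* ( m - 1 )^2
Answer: C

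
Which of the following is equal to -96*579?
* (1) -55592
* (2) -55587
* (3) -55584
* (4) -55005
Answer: 3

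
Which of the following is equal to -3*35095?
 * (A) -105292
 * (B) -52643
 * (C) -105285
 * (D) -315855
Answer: C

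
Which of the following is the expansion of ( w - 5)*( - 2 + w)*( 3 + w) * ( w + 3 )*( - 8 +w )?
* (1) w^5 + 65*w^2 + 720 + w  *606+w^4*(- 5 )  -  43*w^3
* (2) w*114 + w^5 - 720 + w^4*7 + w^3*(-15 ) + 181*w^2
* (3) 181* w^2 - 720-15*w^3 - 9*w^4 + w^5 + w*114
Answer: 3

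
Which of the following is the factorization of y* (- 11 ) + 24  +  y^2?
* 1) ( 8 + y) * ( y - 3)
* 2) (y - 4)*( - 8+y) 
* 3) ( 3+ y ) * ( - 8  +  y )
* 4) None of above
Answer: 4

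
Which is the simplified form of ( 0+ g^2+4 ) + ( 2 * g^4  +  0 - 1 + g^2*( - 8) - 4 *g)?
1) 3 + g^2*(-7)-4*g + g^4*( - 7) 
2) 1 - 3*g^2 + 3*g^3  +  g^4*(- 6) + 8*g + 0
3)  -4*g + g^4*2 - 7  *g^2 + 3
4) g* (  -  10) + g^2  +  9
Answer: 3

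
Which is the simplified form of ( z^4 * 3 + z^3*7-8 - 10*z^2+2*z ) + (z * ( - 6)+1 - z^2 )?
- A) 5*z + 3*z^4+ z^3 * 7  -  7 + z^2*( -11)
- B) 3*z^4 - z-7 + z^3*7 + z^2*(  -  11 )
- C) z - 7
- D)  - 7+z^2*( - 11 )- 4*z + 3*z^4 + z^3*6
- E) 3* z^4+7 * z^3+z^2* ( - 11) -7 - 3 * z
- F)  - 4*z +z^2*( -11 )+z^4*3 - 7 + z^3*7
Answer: F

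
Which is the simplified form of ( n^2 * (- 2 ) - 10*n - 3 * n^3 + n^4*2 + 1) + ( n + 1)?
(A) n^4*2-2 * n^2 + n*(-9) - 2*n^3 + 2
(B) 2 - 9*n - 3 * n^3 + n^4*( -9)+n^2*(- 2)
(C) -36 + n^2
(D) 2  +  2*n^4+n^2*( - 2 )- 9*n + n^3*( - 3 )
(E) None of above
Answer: D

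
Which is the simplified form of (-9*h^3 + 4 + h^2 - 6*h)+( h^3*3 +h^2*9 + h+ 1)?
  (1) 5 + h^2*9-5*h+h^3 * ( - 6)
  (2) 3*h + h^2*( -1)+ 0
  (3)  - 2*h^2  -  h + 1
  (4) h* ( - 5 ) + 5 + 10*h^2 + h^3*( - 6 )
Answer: 4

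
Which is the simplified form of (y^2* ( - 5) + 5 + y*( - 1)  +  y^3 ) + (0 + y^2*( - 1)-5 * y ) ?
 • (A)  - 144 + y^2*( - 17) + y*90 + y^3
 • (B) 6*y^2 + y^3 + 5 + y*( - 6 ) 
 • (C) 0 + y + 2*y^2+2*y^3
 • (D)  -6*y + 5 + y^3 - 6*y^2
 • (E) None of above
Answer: D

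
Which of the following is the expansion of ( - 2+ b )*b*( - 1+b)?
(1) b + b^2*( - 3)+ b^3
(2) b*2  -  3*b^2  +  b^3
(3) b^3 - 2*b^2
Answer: 2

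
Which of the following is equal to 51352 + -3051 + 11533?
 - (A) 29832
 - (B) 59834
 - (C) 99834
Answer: B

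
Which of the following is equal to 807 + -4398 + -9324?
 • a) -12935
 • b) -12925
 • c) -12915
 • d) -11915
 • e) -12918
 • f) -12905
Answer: c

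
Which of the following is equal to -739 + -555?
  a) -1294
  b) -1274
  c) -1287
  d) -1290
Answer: a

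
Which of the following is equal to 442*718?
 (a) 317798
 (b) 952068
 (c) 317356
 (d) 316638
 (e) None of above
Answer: c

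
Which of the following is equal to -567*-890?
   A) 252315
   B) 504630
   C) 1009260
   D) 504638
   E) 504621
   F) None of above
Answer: B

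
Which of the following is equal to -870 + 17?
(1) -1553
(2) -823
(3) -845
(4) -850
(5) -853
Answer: 5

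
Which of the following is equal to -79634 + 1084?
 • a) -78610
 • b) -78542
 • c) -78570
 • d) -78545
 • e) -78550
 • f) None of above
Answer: e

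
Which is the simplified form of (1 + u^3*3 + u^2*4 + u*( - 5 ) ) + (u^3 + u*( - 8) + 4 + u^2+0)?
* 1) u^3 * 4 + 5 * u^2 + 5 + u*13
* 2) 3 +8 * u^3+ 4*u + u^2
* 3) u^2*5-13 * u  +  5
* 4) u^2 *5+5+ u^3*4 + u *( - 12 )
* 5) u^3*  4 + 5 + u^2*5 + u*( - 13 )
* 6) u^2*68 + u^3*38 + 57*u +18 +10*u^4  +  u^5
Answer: 5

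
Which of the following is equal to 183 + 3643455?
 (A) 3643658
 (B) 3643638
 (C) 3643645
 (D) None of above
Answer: B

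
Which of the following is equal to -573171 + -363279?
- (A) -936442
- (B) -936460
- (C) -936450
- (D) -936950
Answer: C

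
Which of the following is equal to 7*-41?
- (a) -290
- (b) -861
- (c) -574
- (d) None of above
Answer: d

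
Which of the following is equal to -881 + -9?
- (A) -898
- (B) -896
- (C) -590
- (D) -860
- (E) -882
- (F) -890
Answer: F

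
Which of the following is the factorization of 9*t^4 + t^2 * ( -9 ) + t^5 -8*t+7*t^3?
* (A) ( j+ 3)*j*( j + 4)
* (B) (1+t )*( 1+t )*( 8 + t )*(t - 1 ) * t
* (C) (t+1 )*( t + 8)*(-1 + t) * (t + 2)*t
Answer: B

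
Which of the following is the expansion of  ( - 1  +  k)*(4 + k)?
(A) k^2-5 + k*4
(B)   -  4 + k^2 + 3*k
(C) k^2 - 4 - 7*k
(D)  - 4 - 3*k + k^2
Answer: B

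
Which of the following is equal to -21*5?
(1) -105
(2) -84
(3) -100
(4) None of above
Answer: 1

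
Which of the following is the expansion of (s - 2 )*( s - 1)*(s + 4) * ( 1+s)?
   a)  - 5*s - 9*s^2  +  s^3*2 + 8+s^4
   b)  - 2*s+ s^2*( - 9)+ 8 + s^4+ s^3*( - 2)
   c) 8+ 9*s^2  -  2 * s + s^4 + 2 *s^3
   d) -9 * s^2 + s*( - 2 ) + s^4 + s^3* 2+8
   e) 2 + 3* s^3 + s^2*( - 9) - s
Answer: d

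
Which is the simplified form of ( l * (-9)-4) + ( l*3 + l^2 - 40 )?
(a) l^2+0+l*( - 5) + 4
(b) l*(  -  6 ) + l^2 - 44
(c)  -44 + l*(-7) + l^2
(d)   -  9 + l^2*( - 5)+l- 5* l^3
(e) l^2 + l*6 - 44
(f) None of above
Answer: b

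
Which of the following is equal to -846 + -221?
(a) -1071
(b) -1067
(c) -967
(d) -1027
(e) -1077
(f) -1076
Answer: b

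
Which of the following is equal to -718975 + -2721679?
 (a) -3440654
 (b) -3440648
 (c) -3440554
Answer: a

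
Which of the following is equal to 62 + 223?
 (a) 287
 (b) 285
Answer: b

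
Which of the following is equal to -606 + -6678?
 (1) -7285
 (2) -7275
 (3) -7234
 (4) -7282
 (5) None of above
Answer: 5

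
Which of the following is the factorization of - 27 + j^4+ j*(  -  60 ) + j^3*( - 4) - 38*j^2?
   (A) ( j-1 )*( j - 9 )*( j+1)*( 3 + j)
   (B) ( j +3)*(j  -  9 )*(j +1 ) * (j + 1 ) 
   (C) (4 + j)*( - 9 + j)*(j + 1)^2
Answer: B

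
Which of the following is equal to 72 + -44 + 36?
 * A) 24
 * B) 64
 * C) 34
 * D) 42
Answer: B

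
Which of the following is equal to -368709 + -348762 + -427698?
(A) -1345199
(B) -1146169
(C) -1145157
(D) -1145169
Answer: D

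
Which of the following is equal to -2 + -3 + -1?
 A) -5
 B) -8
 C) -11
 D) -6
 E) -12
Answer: D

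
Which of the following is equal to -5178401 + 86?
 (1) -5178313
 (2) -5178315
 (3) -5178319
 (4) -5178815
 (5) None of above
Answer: 2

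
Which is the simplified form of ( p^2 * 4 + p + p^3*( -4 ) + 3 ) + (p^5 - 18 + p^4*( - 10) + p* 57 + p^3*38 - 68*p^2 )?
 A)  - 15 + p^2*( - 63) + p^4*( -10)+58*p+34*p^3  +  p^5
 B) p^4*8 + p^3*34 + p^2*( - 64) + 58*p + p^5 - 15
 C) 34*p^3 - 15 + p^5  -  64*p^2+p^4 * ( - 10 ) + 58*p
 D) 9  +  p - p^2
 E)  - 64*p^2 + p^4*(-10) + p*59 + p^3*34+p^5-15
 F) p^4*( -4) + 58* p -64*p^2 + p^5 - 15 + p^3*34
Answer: C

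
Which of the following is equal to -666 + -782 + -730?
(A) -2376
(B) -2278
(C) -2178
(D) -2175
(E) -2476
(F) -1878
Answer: C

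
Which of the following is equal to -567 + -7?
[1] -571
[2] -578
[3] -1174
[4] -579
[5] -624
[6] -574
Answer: 6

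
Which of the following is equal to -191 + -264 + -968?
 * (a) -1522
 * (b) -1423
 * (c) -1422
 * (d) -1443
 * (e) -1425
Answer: b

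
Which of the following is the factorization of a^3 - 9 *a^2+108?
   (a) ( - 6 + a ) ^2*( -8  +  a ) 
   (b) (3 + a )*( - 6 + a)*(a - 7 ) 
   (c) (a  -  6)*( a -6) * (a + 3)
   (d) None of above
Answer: c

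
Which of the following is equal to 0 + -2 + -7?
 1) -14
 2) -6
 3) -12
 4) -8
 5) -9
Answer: 5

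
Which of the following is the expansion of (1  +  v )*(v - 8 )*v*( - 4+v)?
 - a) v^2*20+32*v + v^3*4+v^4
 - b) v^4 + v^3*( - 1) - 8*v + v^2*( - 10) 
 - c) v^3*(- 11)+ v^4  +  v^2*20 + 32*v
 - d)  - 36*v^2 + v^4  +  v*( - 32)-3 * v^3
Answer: c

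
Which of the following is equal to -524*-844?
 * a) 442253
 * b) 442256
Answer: b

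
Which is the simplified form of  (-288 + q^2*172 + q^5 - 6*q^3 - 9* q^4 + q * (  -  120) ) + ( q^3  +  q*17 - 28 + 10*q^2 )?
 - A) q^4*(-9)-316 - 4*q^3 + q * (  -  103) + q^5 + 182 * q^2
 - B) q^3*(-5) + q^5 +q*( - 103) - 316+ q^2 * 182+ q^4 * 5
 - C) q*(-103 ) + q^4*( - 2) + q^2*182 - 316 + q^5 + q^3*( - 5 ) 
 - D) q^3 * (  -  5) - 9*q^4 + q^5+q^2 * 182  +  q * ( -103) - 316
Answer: D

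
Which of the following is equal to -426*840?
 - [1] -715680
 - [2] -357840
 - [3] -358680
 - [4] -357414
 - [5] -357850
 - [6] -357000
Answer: 2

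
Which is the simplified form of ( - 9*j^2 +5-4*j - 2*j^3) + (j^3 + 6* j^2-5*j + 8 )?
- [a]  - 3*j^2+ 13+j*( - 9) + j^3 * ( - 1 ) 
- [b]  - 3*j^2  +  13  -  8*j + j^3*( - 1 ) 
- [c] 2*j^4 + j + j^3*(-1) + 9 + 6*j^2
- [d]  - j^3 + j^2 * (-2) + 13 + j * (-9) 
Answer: a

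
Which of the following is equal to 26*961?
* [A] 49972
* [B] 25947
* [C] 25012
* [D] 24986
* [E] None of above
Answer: D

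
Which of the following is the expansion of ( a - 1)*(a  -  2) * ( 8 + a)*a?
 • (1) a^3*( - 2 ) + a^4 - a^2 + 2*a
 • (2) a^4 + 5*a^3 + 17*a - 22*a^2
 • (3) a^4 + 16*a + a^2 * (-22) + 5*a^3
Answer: 3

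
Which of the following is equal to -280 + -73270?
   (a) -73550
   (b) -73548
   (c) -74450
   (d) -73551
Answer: a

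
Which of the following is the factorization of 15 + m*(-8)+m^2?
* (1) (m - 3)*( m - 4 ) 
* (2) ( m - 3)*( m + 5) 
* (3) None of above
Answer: 3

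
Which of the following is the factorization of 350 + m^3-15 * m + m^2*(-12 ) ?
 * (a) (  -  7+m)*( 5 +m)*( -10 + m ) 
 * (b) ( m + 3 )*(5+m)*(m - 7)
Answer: a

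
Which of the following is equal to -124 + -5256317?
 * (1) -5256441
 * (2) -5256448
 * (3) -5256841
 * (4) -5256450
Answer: 1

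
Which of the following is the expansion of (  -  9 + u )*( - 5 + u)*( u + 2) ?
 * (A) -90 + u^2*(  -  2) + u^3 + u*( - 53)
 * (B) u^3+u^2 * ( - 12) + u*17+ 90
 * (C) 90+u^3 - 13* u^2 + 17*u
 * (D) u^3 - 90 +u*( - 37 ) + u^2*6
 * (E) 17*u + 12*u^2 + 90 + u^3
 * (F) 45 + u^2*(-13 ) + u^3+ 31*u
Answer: B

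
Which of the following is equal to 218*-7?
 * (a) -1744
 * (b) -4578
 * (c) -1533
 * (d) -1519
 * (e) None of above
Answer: e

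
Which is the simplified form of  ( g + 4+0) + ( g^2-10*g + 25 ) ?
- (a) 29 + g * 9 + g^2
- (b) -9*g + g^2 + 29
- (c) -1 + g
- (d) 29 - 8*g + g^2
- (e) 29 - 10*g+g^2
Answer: b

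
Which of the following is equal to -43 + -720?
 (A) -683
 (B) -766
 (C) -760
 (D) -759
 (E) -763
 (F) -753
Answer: E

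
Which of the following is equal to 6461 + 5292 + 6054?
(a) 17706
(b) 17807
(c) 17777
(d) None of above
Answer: b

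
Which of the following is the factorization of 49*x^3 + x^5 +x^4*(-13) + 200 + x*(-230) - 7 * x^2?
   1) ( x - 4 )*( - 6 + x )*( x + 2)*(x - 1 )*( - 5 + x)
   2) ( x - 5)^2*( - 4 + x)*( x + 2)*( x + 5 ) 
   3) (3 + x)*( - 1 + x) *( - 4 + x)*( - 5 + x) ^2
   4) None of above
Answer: 4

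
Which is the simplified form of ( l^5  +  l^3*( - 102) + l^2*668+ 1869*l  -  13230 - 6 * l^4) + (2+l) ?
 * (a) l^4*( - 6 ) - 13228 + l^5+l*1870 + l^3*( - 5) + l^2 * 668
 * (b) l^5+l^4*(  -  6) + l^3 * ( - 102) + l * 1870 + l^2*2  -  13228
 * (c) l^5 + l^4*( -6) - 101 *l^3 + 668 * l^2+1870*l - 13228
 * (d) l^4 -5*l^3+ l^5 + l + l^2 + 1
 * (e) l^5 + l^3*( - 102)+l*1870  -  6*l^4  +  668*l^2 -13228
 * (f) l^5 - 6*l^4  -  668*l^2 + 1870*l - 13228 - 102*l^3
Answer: e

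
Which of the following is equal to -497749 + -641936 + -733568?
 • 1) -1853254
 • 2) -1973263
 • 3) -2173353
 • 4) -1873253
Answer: 4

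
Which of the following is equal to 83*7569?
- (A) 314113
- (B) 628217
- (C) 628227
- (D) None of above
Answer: C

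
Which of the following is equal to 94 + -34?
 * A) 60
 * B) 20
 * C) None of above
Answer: A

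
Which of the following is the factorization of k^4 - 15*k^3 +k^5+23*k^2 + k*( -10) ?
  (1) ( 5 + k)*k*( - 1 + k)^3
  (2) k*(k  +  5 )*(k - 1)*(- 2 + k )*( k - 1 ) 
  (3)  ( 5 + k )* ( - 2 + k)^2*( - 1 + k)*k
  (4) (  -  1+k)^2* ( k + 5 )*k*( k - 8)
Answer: 2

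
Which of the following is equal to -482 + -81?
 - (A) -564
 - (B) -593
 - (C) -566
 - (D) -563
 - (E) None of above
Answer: D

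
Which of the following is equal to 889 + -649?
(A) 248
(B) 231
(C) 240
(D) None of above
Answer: C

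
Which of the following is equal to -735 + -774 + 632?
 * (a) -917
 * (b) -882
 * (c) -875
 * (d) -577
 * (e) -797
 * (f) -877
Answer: f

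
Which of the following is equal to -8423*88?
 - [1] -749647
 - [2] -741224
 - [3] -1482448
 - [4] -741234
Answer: 2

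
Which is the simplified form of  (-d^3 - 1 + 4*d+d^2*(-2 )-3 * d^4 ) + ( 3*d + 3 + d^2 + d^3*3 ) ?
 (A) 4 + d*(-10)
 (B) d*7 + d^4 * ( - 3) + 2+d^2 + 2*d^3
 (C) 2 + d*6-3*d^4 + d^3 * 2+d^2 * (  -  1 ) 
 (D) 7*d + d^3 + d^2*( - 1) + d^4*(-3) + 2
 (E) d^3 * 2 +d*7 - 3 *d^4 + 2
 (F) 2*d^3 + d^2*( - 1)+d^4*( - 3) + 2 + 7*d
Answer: F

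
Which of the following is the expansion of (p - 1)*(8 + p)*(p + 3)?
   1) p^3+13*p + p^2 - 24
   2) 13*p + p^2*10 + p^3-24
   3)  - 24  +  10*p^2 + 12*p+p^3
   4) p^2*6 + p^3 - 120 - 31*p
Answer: 2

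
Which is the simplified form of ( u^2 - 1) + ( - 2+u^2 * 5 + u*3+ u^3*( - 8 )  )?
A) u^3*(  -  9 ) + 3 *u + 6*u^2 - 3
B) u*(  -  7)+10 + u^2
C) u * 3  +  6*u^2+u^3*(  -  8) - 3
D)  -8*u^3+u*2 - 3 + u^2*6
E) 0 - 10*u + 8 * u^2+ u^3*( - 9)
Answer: C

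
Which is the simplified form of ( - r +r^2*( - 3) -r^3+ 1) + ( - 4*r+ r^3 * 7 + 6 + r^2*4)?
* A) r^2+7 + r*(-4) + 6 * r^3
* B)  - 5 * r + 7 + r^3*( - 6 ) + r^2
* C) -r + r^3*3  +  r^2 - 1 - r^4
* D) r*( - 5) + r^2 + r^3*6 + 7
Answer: D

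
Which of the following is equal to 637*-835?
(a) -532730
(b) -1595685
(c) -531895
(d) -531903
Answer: c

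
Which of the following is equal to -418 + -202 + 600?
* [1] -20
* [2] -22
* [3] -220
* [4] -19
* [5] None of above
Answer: 1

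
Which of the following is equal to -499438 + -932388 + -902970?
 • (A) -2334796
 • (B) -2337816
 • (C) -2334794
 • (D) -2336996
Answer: A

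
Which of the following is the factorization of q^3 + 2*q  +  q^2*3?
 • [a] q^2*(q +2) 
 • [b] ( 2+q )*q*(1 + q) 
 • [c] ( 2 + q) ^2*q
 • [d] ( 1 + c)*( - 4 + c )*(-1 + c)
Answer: b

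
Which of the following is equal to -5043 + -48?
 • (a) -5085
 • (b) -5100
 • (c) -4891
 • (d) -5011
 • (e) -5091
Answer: e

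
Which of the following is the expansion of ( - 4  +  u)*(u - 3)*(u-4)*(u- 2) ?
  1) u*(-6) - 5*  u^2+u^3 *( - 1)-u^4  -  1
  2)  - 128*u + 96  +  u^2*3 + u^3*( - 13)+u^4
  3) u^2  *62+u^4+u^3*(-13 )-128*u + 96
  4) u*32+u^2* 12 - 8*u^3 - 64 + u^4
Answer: 3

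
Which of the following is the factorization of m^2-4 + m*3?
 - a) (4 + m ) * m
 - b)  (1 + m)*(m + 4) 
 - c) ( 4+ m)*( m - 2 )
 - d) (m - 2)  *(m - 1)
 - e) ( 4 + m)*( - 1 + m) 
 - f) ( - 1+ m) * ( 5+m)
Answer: e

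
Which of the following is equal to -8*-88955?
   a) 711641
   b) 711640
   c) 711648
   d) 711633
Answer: b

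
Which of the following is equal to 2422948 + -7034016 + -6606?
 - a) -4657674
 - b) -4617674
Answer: b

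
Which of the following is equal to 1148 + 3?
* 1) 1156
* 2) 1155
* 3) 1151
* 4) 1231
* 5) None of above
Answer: 3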